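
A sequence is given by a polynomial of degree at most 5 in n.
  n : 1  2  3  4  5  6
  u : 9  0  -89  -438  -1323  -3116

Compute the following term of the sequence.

-6285

Δ: -9  -89  -349  -885  -1793
Δ²: -80  -260  -536  -908
Δ³: -180  -276  -372
Δ⁴: -96  -96
Constant fourth difference = -96, so extend:
-372 − 96 = -468;  -908 − 468 = -1376;  -1793 − 1376 = -3169;  -3116 − 3169 = -6285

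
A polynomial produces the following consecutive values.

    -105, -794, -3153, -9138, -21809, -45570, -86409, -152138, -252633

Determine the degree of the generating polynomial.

5

-689, -2359, -5985, -12671, -23761, -40839, -65729, -100495
-1670, -3626, -6686, -11090, -17078, -24890, -34766
-1956, -3060, -4404, -5988, -7812, -9876
-1104, -1344, -1584, -1824, -2064
-240, -240, -240, -240
The fifth differences are constant, so the polynomial has degree 5.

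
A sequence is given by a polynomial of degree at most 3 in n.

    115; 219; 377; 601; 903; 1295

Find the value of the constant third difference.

12

First differences: 104, 158, 224, 302, 392
Second differences: 54, 66, 78, 90
Third differences: 12, 12, 12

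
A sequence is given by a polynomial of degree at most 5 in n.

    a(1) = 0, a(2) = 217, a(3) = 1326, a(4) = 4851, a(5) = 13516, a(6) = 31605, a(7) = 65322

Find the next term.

123151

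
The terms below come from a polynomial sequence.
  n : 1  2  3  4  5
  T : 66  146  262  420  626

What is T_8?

1592

D1: 80  116  158  206
D2: 36  42  48
D3: 6  6
Third differences constant at 6.
48 + 6 = 54;  206 + 54 = 260;  626 + 260 = 886
54 + 6 = 60;  260 + 60 = 320;  886 + 320 = 1206
60 + 6 = 66;  320 + 66 = 386;  1206 + 386 = 1592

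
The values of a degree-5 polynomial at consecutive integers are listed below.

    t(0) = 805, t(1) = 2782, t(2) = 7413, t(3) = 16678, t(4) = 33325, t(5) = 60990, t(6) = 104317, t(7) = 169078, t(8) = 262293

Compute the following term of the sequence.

1977, 4631, 9265, 16647, 27665, 43327, 64761, 93215
2654, 4634, 7382, 11018, 15662, 21434, 28454
1980, 2748, 3636, 4644, 5772, 7020
768, 888, 1008, 1128, 1248
120, 120, 120, 120
Fifth differences constant at 120.
1248 + 120 = 1368;  7020 + 1368 = 8388;  28454 + 8388 = 36842;  93215 + 36842 = 130057;  262293 + 130057 = 392350

392350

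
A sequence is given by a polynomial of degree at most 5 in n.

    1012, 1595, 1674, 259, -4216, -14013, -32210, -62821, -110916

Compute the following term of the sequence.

-182741

583  79  -1415  -4475  -9797  -18197  -30611  -48095
-504  -1494  -3060  -5322  -8400  -12414  -17484
-990  -1566  -2262  -3078  -4014  -5070
-576  -696  -816  -936  -1056
-120  -120  -120  -120
Fifth differences constant at -120.
-1056 − 120 = -1176;  -5070 − 1176 = -6246;  -17484 − 6246 = -23730;  -48095 − 23730 = -71825;  -110916 − 71825 = -182741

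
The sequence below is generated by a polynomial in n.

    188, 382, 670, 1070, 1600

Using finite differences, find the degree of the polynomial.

D1: 194, 288, 400, 530
D2: 94, 112, 130
D3: 18, 18
The third differences are constant, so the polynomial has degree 3.

3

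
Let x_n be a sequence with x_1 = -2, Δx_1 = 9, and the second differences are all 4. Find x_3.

Build the table forward from the leading diagonal:
Δ²: 4  4  4
Δ: 9  13  17
x: -2  7  20

20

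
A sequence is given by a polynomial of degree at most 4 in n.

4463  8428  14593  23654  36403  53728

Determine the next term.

Δ: 3965  6165  9061  12749  17325
Δ²: 2200  2896  3688  4576
Δ³: 696  792  888
Δ⁴: 96  96
Constant fourth difference = 96, so extend:
888 + 96 = 984;  4576 + 984 = 5560;  17325 + 5560 = 22885;  53728 + 22885 = 76613

76613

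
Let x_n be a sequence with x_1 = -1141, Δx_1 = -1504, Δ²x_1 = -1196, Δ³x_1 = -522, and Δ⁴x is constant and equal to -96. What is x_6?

-26321

Build the table forward from the leading diagonal:
Fourth differences: -96, -96, -96, -96, -96, -96
Third differences: -522, -618, -714, -810, -906, -1002
Second differences: -1196, -1718, -2336, -3050, -3860, -4766
First differences: -1504, -2700, -4418, -6754, -9804, -13664
x: -1141, -2645, -5345, -9763, -16517, -26321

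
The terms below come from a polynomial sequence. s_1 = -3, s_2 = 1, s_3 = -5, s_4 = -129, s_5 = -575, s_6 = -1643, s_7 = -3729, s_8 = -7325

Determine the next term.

D1: 4 , -6 , -124 , -446 , -1068 , -2086 , -3596
D2: -10 , -118 , -322 , -622 , -1018 , -1510
D3: -108 , -204 , -300 , -396 , -492
D4: -96 , -96 , -96 , -96
Fourth differences constant at -96.
-492 − 96 = -588;  -1510 − 588 = -2098;  -3596 − 2098 = -5694;  -7325 − 5694 = -13019

-13019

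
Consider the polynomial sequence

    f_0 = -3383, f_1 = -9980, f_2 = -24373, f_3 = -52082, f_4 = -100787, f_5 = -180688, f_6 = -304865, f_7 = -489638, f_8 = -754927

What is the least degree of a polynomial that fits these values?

5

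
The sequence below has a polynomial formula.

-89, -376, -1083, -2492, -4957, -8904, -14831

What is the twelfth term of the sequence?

-96636

D1: -287  -707  -1409  -2465  -3947  -5927
D2: -420  -702  -1056  -1482  -1980
D3: -282  -354  -426  -498
D4: -72  -72  -72
The fourth differences are constant (-72).
-498 − 72 = -570;  -1980 − 570 = -2550;  -5927 − 2550 = -8477;  -14831 − 8477 = -23308
-570 − 72 = -642;  -2550 − 642 = -3192;  -8477 − 3192 = -11669;  -23308 − 11669 = -34977
-642 − 72 = -714;  -3192 − 714 = -3906;  -11669 − 3906 = -15575;  -34977 − 15575 = -50552
-714 − 72 = -786;  -3906 − 786 = -4692;  -15575 − 4692 = -20267;  -50552 − 20267 = -70819
-786 − 72 = -858;  -4692 − 858 = -5550;  -20267 − 5550 = -25817;  -70819 − 25817 = -96636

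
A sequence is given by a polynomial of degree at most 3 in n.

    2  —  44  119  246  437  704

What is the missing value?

9

Using the last 5 terms:
D1: 75, 127, 191, 267
D2: 52, 64, 76
D3: 12, 12
Constant third difference = 12.
Extend backward: 52 − 12 = 40;  75 − 40 = 35;  44 − 35 = 9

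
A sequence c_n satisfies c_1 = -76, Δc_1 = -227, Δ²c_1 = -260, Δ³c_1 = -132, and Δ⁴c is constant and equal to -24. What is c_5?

Build the table forward from the leading diagonal:
Fourth differences: -24, -24, -24, -24, -24
Third differences: -132, -156, -180, -204, -228
Second differences: -260, -392, -548, -728, -932
First differences: -227, -487, -879, -1427, -2155
c: -76, -303, -790, -1669, -3096

-3096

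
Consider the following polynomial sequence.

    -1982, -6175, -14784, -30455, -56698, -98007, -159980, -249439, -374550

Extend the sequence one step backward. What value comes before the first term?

-4193  -8609  -15671  -26243  -41309  -61973  -89459  -125111
-4416  -7062  -10572  -15066  -20664  -27486  -35652
-2646  -3510  -4494  -5598  -6822  -8166
-864  -984  -1104  -1224  -1344
-120  -120  -120  -120
The fifth differences are constant at -120.
Work back: -864 + 120 = -744;  -2646 + 744 = -1902;  -4416 + 1902 = -2514;  -4193 + 2514 = -1679;  -1982 + 1679 = -303

-303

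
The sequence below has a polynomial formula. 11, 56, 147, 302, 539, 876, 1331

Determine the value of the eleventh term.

4691

First differences: 45, 91, 155, 237, 337, 455
Second differences: 46, 64, 82, 100, 118
Third differences: 18, 18, 18, 18
The third differences are constant (18).
118 + 18 = 136;  455 + 136 = 591;  1331 + 591 = 1922
136 + 18 = 154;  591 + 154 = 745;  1922 + 745 = 2667
154 + 18 = 172;  745 + 172 = 917;  2667 + 917 = 3584
172 + 18 = 190;  917 + 190 = 1107;  3584 + 1107 = 4691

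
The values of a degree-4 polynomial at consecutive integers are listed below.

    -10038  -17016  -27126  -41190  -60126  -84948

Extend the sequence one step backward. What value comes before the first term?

-6978  -10110  -14064  -18936  -24822
-3132  -3954  -4872  -5886
-822  -918  -1014
-96  -96
The fourth differences are constant at -96.
Work back: -822 + 96 = -726;  -3132 + 726 = -2406;  -6978 + 2406 = -4572;  -10038 + 4572 = -5466

-5466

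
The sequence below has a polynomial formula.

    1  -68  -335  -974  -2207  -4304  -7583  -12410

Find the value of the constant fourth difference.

D1: -69, -267, -639, -1233, -2097, -3279, -4827
D2: -198, -372, -594, -864, -1182, -1548
D3: -174, -222, -270, -318, -366
D4: -48, -48, -48, -48

-48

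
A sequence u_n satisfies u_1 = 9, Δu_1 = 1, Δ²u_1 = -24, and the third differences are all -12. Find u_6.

Build the table forward from the leading diagonal:
D3: -12, -12, -12, -12, -12, -12
D2: -24, -36, -48, -60, -72, -84
D1: 1, -23, -59, -107, -167, -239
u: 9, 10, -13, -72, -179, -346

-346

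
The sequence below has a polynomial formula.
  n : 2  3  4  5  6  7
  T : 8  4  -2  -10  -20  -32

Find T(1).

D1: -4  -6  -8  -10  -12
D2: -2  -2  -2  -2
The second differences are constant at -2.
Work back: -4 + 2 = -2;  8 + 2 = 10

10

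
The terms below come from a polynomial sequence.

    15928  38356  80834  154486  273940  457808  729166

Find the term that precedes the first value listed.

5450

First differences: 22428  42478  73652  119454  183868  271358
Second differences: 20050  31174  45802  64414  87490
Third differences: 11124  14628  18612  23076
Fourth differences: 3504  3984  4464
Fifth differences: 480  480
The fifth differences are constant at 480.
Work back: 3504 − 480 = 3024;  11124 − 3024 = 8100;  20050 − 8100 = 11950;  22428 − 11950 = 10478;  15928 − 10478 = 5450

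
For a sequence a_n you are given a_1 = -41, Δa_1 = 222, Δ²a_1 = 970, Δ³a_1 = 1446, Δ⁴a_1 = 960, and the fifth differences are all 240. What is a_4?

4981

Build the table forward from the leading diagonal:
Δ⁵: 240  240  240  240
Δ⁴: 960  1200  1440  1680
Δ³: 1446  2406  3606  5046
Δ²: 970  2416  4822  8428
Δ: 222  1192  3608  8430
a: -41  181  1373  4981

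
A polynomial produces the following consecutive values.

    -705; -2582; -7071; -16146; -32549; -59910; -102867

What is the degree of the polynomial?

5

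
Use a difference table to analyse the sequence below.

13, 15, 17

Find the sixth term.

23

First differences: 2  2
First differences constant at 2.
17 + 2 = 19
19 + 2 = 21
21 + 2 = 23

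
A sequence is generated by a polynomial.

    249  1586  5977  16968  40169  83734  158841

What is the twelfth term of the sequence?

1670896

D1: 1337  4391  10991  23201  43565  75107
D2: 3054  6600  12210  20364  31542
D3: 3546  5610  8154  11178
D4: 2064  2544  3024
D5: 480  480
Constant fifth difference = 480, so extend:
3024 + 480 = 3504;  11178 + 3504 = 14682;  31542 + 14682 = 46224;  75107 + 46224 = 121331;  158841 + 121331 = 280172
3504 + 480 = 3984;  14682 + 3984 = 18666;  46224 + 18666 = 64890;  121331 + 64890 = 186221;  280172 + 186221 = 466393
3984 + 480 = 4464;  18666 + 4464 = 23130;  64890 + 23130 = 88020;  186221 + 88020 = 274241;  466393 + 274241 = 740634
4464 + 480 = 4944;  23130 + 4944 = 28074;  88020 + 28074 = 116094;  274241 + 116094 = 390335;  740634 + 390335 = 1130969
4944 + 480 = 5424;  28074 + 5424 = 33498;  116094 + 33498 = 149592;  390335 + 149592 = 539927;  1130969 + 539927 = 1670896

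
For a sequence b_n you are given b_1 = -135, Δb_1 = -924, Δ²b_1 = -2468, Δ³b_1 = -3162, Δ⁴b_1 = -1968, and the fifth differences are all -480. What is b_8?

Build the table forward from the leading diagonal:
Δ⁵: -480, -480, -480, -480, -480, -480, -480, -480
Δ⁴: -1968, -2448, -2928, -3408, -3888, -4368, -4848, -5328
Δ³: -3162, -5130, -7578, -10506, -13914, -17802, -22170, -27018
Δ²: -2468, -5630, -10760, -18338, -28844, -42758, -60560, -82730
Δ: -924, -3392, -9022, -19782, -38120, -66964, -109722, -170282
b: -135, -1059, -4451, -13473, -33255, -71375, -138339, -248061

-248061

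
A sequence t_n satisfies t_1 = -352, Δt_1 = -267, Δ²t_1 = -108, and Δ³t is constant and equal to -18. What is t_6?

-2947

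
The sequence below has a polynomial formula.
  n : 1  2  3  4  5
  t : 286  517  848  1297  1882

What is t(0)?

137

231, 331, 449, 585
100, 118, 136
18, 18
The third differences are constant at 18.
Work back: 100 − 18 = 82;  231 − 82 = 149;  286 − 149 = 137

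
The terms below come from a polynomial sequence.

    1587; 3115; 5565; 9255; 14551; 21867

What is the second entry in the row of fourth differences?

D1: 1528, 2450, 3690, 5296, 7316
D2: 922, 1240, 1606, 2020
D3: 318, 366, 414
D4: 48, 48

48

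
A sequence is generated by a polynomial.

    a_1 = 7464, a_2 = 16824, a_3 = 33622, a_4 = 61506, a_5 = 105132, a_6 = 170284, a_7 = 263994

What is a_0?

2782

Δ: 9360  16798  27884  43626  65152  93710
Δ²: 7438  11086  15742  21526  28558
Δ³: 3648  4656  5784  7032
Δ⁴: 1008  1128  1248
Δ⁵: 120  120
The fifth differences are constant at 120.
Work back: 1008 − 120 = 888;  3648 − 888 = 2760;  7438 − 2760 = 4678;  9360 − 4678 = 4682;  7464 − 4682 = 2782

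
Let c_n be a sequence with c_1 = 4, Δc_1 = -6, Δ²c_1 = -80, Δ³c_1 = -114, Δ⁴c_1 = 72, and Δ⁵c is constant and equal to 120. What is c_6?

Build the table forward from the leading diagonal:
Fifth differences: 120  120  120  120  120  120
Fourth differences: 72  192  312  432  552  672
Third differences: -114  -42  150  462  894  1446
Second differences: -80  -194  -236  -86  376  1270
First differences: -6  -86  -280  -516  -602  -226
c: 4  -2  -88  -368  -884  -1486

-1486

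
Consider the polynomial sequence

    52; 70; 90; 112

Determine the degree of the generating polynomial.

D1: 18, 20, 22
D2: 2, 2
The second differences are constant, so the polynomial has degree 2.

2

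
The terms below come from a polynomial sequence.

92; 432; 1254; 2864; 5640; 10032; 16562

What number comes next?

25824

First differences: 340 , 822 , 1610 , 2776 , 4392 , 6530
Second differences: 482 , 788 , 1166 , 1616 , 2138
Third differences: 306 , 378 , 450 , 522
Fourth differences: 72 , 72 , 72
The fourth differences are constant (72).
522 + 72 = 594;  2138 + 594 = 2732;  6530 + 2732 = 9262;  16562 + 9262 = 25824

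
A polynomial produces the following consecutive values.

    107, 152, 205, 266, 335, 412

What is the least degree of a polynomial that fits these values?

Δ: 45, 53, 61, 69, 77
Δ²: 8, 8, 8, 8
The second differences are constant, so the polynomial has degree 2.

2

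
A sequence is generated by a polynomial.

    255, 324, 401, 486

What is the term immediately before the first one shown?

194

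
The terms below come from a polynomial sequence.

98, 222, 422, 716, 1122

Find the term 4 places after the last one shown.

4226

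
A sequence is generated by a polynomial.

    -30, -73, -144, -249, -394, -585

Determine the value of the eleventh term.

Δ: -43, -71, -105, -145, -191
Δ²: -28, -34, -40, -46
Δ³: -6, -6, -6
The third differences are constant (-6).
-46 − 6 = -52;  -191 − 52 = -243;  -585 − 243 = -828
-52 − 6 = -58;  -243 − 58 = -301;  -828 − 301 = -1129
-58 − 6 = -64;  -301 − 64 = -365;  -1129 − 365 = -1494
-64 − 6 = -70;  -365 − 70 = -435;  -1494 − 435 = -1929
-70 − 6 = -76;  -435 − 76 = -511;  -1929 − 511 = -2440

-2440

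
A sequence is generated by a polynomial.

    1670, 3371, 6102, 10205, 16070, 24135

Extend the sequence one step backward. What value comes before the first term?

705

D1: 1701  2731  4103  5865  8065
D2: 1030  1372  1762  2200
D3: 342  390  438
D4: 48  48
The fourth differences are constant at 48.
Work back: 342 − 48 = 294;  1030 − 294 = 736;  1701 − 736 = 965;  1670 − 965 = 705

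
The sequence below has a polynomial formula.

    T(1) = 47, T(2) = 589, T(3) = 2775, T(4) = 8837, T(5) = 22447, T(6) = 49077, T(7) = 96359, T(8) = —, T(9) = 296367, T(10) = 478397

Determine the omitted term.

Using the first 7 terms:
542, 2186, 6062, 13610, 26630, 47282
1644, 3876, 7548, 13020, 20652
2232, 3672, 5472, 7632
1440, 1800, 2160
360, 360
Constant fifth difference = 360.
Extend forward: 2160 + 360 = 2520;  7632 + 2520 = 10152;  20652 + 10152 = 30804;  47282 + 30804 = 78086;  96359 + 78086 = 174445

174445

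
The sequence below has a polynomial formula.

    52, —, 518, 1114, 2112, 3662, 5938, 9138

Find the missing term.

198

Using the last 6 terms:
596  998  1550  2276  3200
402  552  726  924
150  174  198
24  24
Constant fourth difference = 24.
Extend backward: 150 − 24 = 126;  402 − 126 = 276;  596 − 276 = 320;  518 − 320 = 198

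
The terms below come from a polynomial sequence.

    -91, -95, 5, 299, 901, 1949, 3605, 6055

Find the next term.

9509

-4, 100, 294, 602, 1048, 1656, 2450
104, 194, 308, 446, 608, 794
90, 114, 138, 162, 186
24, 24, 24, 24
The fourth differences are constant (24).
186 + 24 = 210;  794 + 210 = 1004;  2450 + 1004 = 3454;  6055 + 3454 = 9509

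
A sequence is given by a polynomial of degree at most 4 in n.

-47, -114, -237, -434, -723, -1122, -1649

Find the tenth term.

-4178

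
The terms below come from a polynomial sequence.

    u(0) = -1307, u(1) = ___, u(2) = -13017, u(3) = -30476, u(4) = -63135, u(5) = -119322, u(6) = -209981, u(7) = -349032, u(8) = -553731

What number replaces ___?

-4686

Using the last 7 terms:
D1: -17459, -32659, -56187, -90659, -139051, -204699
D2: -15200, -23528, -34472, -48392, -65648
D3: -8328, -10944, -13920, -17256
D4: -2616, -2976, -3336
D5: -360, -360
Constant fifth difference = -360.
Extend backward: -2616 + 360 = -2256;  -8328 + 2256 = -6072;  -15200 + 6072 = -9128;  -17459 + 9128 = -8331;  -13017 + 8331 = -4686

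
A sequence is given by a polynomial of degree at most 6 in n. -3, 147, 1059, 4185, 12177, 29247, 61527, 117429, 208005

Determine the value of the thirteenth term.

1250649

D1: 150, 912, 3126, 7992, 17070, 32280, 55902, 90576
D2: 762, 2214, 4866, 9078, 15210, 23622, 34674
D3: 1452, 2652, 4212, 6132, 8412, 11052
D4: 1200, 1560, 1920, 2280, 2640
D5: 360, 360, 360, 360
The fifth differences are constant (360).
2640 + 360 = 3000;  11052 + 3000 = 14052;  34674 + 14052 = 48726;  90576 + 48726 = 139302;  208005 + 139302 = 347307
3000 + 360 = 3360;  14052 + 3360 = 17412;  48726 + 17412 = 66138;  139302 + 66138 = 205440;  347307 + 205440 = 552747
3360 + 360 = 3720;  17412 + 3720 = 21132;  66138 + 21132 = 87270;  205440 + 87270 = 292710;  552747 + 292710 = 845457
3720 + 360 = 4080;  21132 + 4080 = 25212;  87270 + 25212 = 112482;  292710 + 112482 = 405192;  845457 + 405192 = 1250649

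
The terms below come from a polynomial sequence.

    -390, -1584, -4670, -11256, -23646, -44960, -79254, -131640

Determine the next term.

First differences: -1194 , -3086 , -6586 , -12390 , -21314 , -34294 , -52386
Second differences: -1892 , -3500 , -5804 , -8924 , -12980 , -18092
Third differences: -1608 , -2304 , -3120 , -4056 , -5112
Fourth differences: -696 , -816 , -936 , -1056
Fifth differences: -120 , -120 , -120
The fifth differences are constant (-120).
-1056 − 120 = -1176;  -5112 − 1176 = -6288;  -18092 − 6288 = -24380;  -52386 − 24380 = -76766;  -131640 − 76766 = -208406

-208406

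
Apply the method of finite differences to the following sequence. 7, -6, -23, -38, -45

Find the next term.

-13, -17, -15, -7
-4, 2, 8
6, 6
Constant third difference = 6, so extend:
8 + 6 = 14;  -7 + 14 = 7;  -45 + 7 = -38

-38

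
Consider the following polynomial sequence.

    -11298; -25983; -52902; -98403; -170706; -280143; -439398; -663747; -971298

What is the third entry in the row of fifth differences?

Δ: -14685, -26919, -45501, -72303, -109437, -159255, -224349, -307551
Δ²: -12234, -18582, -26802, -37134, -49818, -65094, -83202
Δ³: -6348, -8220, -10332, -12684, -15276, -18108
Δ⁴: -1872, -2112, -2352, -2592, -2832
Δ⁵: -240, -240, -240, -240

-240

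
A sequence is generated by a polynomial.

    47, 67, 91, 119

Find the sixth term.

D1: 20, 24, 28
D2: 4, 4
The second differences are constant (4).
28 + 4 = 32;  119 + 32 = 151
32 + 4 = 36;  151 + 36 = 187

187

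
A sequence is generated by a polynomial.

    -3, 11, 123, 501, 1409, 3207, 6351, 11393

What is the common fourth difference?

First differences: 14, 112, 378, 908, 1798, 3144, 5042
Second differences: 98, 266, 530, 890, 1346, 1898
Third differences: 168, 264, 360, 456, 552
Fourth differences: 96, 96, 96, 96

96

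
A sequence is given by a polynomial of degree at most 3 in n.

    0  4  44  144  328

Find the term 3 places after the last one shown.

Δ: 4 , 40 , 100 , 184
Δ²: 36 , 60 , 84
Δ³: 24 , 24
Constant third difference = 24, so extend:
84 + 24 = 108;  184 + 108 = 292;  328 + 292 = 620
108 + 24 = 132;  292 + 132 = 424;  620 + 424 = 1044
132 + 24 = 156;  424 + 156 = 580;  1044 + 580 = 1624

1624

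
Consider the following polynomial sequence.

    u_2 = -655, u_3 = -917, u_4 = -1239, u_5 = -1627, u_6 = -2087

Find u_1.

Δ: -262  -322  -388  -460
Δ²: -60  -66  -72
Δ³: -6  -6
The third differences are constant at -6.
Work back: -60 + 6 = -54;  -262 + 54 = -208;  -655 + 208 = -447

-447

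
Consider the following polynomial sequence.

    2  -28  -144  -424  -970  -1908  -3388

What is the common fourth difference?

Δ: -30, -116, -280, -546, -938, -1480
Δ²: -86, -164, -266, -392, -542
Δ³: -78, -102, -126, -150
Δ⁴: -24, -24, -24

-24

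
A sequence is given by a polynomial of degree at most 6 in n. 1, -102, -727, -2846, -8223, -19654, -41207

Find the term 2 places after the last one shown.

-138751

Δ: -103 , -625 , -2119 , -5377 , -11431 , -21553
Δ²: -522 , -1494 , -3258 , -6054 , -10122
Δ³: -972 , -1764 , -2796 , -4068
Δ⁴: -792 , -1032 , -1272
Δ⁵: -240 , -240
Fifth differences constant at -240.
-1272 − 240 = -1512;  -4068 − 1512 = -5580;  -10122 − 5580 = -15702;  -21553 − 15702 = -37255;  -41207 − 37255 = -78462
-1512 − 240 = -1752;  -5580 − 1752 = -7332;  -15702 − 7332 = -23034;  -37255 − 23034 = -60289;  -78462 − 60289 = -138751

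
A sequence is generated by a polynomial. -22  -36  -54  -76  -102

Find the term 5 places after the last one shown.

-292

-14 , -18 , -22 , -26
-4 , -4 , -4
The second differences are constant (-4).
-26 − 4 = -30;  -102 − 30 = -132
-30 − 4 = -34;  -132 − 34 = -166
-34 − 4 = -38;  -166 − 38 = -204
-38 − 4 = -42;  -204 − 42 = -246
-42 − 4 = -46;  -246 − 46 = -292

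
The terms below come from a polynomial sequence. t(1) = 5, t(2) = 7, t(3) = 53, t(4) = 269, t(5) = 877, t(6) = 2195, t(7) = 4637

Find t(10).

24287

First differences: 2, 46, 216, 608, 1318, 2442
Second differences: 44, 170, 392, 710, 1124
Third differences: 126, 222, 318, 414
Fourth differences: 96, 96, 96
Fourth differences constant at 96.
414 + 96 = 510;  1124 + 510 = 1634;  2442 + 1634 = 4076;  4637 + 4076 = 8713
510 + 96 = 606;  1634 + 606 = 2240;  4076 + 2240 = 6316;  8713 + 6316 = 15029
606 + 96 = 702;  2240 + 702 = 2942;  6316 + 2942 = 9258;  15029 + 9258 = 24287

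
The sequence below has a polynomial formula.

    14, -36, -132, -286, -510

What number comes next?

-816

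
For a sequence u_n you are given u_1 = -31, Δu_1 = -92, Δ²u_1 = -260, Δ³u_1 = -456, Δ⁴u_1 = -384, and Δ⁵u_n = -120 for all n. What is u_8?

-38055

Build the table forward from the leading diagonal:
D5: -120  -120  -120  -120  -120  -120  -120  -120
D4: -384  -504  -624  -744  -864  -984  -1104  -1224
D3: -456  -840  -1344  -1968  -2712  -3576  -4560  -5664
D2: -260  -716  -1556  -2900  -4868  -7580  -11156  -15716
D1: -92  -352  -1068  -2624  -5524  -10392  -17972  -29128
u: -31  -123  -475  -1543  -4167  -9691  -20083  -38055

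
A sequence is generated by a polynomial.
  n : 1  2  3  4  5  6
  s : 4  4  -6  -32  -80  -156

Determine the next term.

-266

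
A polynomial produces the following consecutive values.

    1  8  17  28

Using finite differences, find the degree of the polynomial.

Δ: 7, 9, 11
Δ²: 2, 2
The second differences are constant, so the polynomial has degree 2.

2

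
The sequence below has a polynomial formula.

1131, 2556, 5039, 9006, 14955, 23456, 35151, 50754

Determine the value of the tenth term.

96900

Δ: 1425  2483  3967  5949  8501  11695  15603
Δ²: 1058  1484  1982  2552  3194  3908
Δ³: 426  498  570  642  714
Δ⁴: 72  72  72  72
Fourth differences constant at 72.
714 + 72 = 786;  3908 + 786 = 4694;  15603 + 4694 = 20297;  50754 + 20297 = 71051
786 + 72 = 858;  4694 + 858 = 5552;  20297 + 5552 = 25849;  71051 + 25849 = 96900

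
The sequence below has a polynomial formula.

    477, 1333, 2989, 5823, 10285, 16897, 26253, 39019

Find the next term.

First differences: 856 , 1656 , 2834 , 4462 , 6612 , 9356 , 12766
Second differences: 800 , 1178 , 1628 , 2150 , 2744 , 3410
Third differences: 378 , 450 , 522 , 594 , 666
Fourth differences: 72 , 72 , 72 , 72
The fourth differences are constant (72).
666 + 72 = 738;  3410 + 738 = 4148;  12766 + 4148 = 16914;  39019 + 16914 = 55933

55933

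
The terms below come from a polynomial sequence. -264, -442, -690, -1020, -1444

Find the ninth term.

D1: -178 , -248 , -330 , -424
D2: -70 , -82 , -94
D3: -12 , -12
Third differences constant at -12.
-94 − 12 = -106;  -424 − 106 = -530;  -1444 − 530 = -1974
-106 − 12 = -118;  -530 − 118 = -648;  -1974 − 648 = -2622
-118 − 12 = -130;  -648 − 130 = -778;  -2622 − 778 = -3400
-130 − 12 = -142;  -778 − 142 = -920;  -3400 − 920 = -4320

-4320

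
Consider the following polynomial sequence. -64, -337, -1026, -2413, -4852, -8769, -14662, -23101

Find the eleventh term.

-70474

Δ: -273, -689, -1387, -2439, -3917, -5893, -8439
Δ²: -416, -698, -1052, -1478, -1976, -2546
Δ³: -282, -354, -426, -498, -570
Δ⁴: -72, -72, -72, -72
The fourth differences are constant (-72).
-570 − 72 = -642;  -2546 − 642 = -3188;  -8439 − 3188 = -11627;  -23101 − 11627 = -34728
-642 − 72 = -714;  -3188 − 714 = -3902;  -11627 − 3902 = -15529;  -34728 − 15529 = -50257
-714 − 72 = -786;  -3902 − 786 = -4688;  -15529 − 4688 = -20217;  -50257 − 20217 = -70474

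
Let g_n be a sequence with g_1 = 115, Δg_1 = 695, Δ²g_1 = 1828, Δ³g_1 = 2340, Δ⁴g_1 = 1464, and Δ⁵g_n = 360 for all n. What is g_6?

52950

Build the table forward from the leading diagonal:
D5: 360, 360, 360, 360, 360, 360
D4: 1464, 1824, 2184, 2544, 2904, 3264
D3: 2340, 3804, 5628, 7812, 10356, 13260
D2: 1828, 4168, 7972, 13600, 21412, 31768
D1: 695, 2523, 6691, 14663, 28263, 49675
g: 115, 810, 3333, 10024, 24687, 52950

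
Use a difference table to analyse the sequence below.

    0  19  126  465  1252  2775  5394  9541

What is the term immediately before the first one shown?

-3

First differences: 19  107  339  787  1523  2619  4147
Second differences: 88  232  448  736  1096  1528
Third differences: 144  216  288  360  432
Fourth differences: 72  72  72  72
The fourth differences are constant at 72.
Work back: 144 − 72 = 72;  88 − 72 = 16;  19 − 16 = 3;  0 − 3 = -3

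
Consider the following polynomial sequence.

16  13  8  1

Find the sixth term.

Δ: -3, -5, -7
Δ²: -2, -2
Constant second difference = -2, so extend:
-7 − 2 = -9;  1 − 9 = -8
-9 − 2 = -11;  -8 − 11 = -19

-19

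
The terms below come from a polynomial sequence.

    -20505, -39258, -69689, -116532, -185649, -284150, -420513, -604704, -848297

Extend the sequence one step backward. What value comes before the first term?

-18753, -30431, -46843, -69117, -98501, -136363, -184191, -243593
-11678, -16412, -22274, -29384, -37862, -47828, -59402
-4734, -5862, -7110, -8478, -9966, -11574
-1128, -1248, -1368, -1488, -1608
-120, -120, -120, -120
The fifth differences are constant at -120.
Work back: -1128 + 120 = -1008;  -4734 + 1008 = -3726;  -11678 + 3726 = -7952;  -18753 + 7952 = -10801;  -20505 + 10801 = -9704

-9704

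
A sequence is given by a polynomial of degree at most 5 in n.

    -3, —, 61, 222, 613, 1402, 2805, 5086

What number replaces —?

Using the last 6 terms:
First differences: 161, 391, 789, 1403, 2281
Second differences: 230, 398, 614, 878
Third differences: 168, 216, 264
Fourth differences: 48, 48
Constant fourth difference = 48.
Extend backward: 168 − 48 = 120;  230 − 120 = 110;  161 − 110 = 51;  61 − 51 = 10

10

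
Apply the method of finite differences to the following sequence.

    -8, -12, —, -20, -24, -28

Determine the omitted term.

-16

Using the last 3 terms:
Δ: -4  -4
Constant first difference = -4.
Extend backward: -20 + 4 = -16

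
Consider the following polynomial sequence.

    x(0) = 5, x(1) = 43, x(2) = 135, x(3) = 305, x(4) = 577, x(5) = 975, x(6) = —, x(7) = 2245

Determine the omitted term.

1523

Using the first 6 terms:
First differences: 38  92  170  272  398
Second differences: 54  78  102  126
Third differences: 24  24  24
Constant third difference = 24.
Extend forward: 126 + 24 = 150;  398 + 150 = 548;  975 + 548 = 1523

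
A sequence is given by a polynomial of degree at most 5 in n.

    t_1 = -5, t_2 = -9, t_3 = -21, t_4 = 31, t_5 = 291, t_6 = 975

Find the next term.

2371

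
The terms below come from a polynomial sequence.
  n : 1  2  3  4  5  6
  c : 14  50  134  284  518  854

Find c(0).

D1: 36, 84, 150, 234, 336
D2: 48, 66, 84, 102
D3: 18, 18, 18
The third differences are constant at 18.
Work back: 48 − 18 = 30;  36 − 30 = 6;  14 − 6 = 8

8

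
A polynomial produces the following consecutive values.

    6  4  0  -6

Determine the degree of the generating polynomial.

D1: -2, -4, -6
D2: -2, -2
The second differences are constant, so the polynomial has degree 2.

2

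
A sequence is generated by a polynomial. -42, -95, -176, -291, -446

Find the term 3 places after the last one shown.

-1211

First differences: -53, -81, -115, -155
Second differences: -28, -34, -40
Third differences: -6, -6
Third differences constant at -6.
-40 − 6 = -46;  -155 − 46 = -201;  -446 − 201 = -647
-46 − 6 = -52;  -201 − 52 = -253;  -647 − 253 = -900
-52 − 6 = -58;  -253 − 58 = -311;  -900 − 311 = -1211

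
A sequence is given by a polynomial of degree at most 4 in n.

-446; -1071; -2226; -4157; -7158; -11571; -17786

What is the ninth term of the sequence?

-37422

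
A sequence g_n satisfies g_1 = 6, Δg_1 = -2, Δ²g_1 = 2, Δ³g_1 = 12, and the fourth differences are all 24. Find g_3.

4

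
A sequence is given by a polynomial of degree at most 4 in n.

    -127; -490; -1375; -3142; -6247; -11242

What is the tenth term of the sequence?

Δ: -363 , -885 , -1767 , -3105 , -4995
Δ²: -522 , -882 , -1338 , -1890
Δ³: -360 , -456 , -552
Δ⁴: -96 , -96
Constant fourth difference = -96, so extend:
-552 − 96 = -648;  -1890 − 648 = -2538;  -4995 − 2538 = -7533;  -11242 − 7533 = -18775
-648 − 96 = -744;  -2538 − 744 = -3282;  -7533 − 3282 = -10815;  -18775 − 10815 = -29590
-744 − 96 = -840;  -3282 − 840 = -4122;  -10815 − 4122 = -14937;  -29590 − 14937 = -44527
-840 − 96 = -936;  -4122 − 936 = -5058;  -14937 − 5058 = -19995;  -44527 − 19995 = -64522

-64522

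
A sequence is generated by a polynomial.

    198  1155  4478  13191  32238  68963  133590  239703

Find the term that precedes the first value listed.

23

First differences: 957  3323  8713  19047  36725  64627  106113
Second differences: 2366  5390  10334  17678  27902  41486
Third differences: 3024  4944  7344  10224  13584
Fourth differences: 1920  2400  2880  3360
Fifth differences: 480  480  480
The fifth differences are constant at 480.
Work back: 1920 − 480 = 1440;  3024 − 1440 = 1584;  2366 − 1584 = 782;  957 − 782 = 175;  198 − 175 = 23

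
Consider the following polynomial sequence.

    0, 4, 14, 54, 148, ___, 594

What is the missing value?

Using the first 5 terms:
Δ: 4, 10, 40, 94
Δ²: 6, 30, 54
Δ³: 24, 24
Constant third difference = 24.
Extend forward: 54 + 24 = 78;  94 + 78 = 172;  148 + 172 = 320

320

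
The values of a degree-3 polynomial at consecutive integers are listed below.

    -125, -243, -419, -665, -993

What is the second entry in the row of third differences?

-12

D1: -118, -176, -246, -328
D2: -58, -70, -82
D3: -12, -12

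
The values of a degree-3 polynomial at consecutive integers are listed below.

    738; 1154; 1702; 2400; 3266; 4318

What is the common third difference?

Δ: 416, 548, 698, 866, 1052
Δ²: 132, 150, 168, 186
Δ³: 18, 18, 18

18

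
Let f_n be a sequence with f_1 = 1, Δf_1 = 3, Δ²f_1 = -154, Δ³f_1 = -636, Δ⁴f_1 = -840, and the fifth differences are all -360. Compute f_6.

Build the table forward from the leading diagonal:
Δ⁵: -360  -360  -360  -360  -360  -360
Δ⁴: -840  -1200  -1560  -1920  -2280  -2640
Δ³: -636  -1476  -2676  -4236  -6156  -8436
Δ²: -154  -790  -2266  -4942  -9178  -15334
Δ: 3  -151  -941  -3207  -8149  -17327
f: 1  4  -147  -1088  -4295  -12444

-12444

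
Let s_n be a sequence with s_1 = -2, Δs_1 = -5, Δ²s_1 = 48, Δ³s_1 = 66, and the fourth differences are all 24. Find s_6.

1233

Build the table forward from the leading diagonal:
Δ⁴: 24, 24, 24, 24, 24, 24
Δ³: 66, 90, 114, 138, 162, 186
Δ²: 48, 114, 204, 318, 456, 618
Δ: -5, 43, 157, 361, 679, 1135
s: -2, -7, 36, 193, 554, 1233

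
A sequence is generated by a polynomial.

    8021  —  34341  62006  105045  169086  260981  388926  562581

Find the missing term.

17526

Using the last 7 terms:
D1: 27665  43039  64041  91895  127945  173655
D2: 15374  21002  27854  36050  45710
D3: 5628  6852  8196  9660
D4: 1224  1344  1464
D5: 120  120
Constant fifth difference = 120.
Extend backward: 1224 − 120 = 1104;  5628 − 1104 = 4524;  15374 − 4524 = 10850;  27665 − 10850 = 16815;  34341 − 16815 = 17526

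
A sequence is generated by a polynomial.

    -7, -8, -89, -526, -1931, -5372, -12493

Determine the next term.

-25634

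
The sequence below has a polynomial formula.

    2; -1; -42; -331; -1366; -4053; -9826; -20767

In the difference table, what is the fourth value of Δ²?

-1652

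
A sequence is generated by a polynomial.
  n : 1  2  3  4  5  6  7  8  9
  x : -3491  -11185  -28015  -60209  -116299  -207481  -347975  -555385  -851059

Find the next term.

-1260449

Δ: -7694  -16830  -32194  -56090  -91182  -140494  -207410  -295674
Δ²: -9136  -15364  -23896  -35092  -49312  -66916  -88264
Δ³: -6228  -8532  -11196  -14220  -17604  -21348
Δ⁴: -2304  -2664  -3024  -3384  -3744
Δ⁵: -360  -360  -360  -360
Constant fifth difference = -360, so extend:
-3744 − 360 = -4104;  -21348 − 4104 = -25452;  -88264 − 25452 = -113716;  -295674 − 113716 = -409390;  -851059 − 409390 = -1260449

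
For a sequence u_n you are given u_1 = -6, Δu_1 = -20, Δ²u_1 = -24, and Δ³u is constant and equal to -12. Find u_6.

Build the table forward from the leading diagonal:
Δ³: -12, -12, -12, -12, -12, -12
Δ²: -24, -36, -48, -60, -72, -84
Δ: -20, -44, -80, -128, -188, -260
u: -6, -26, -70, -150, -278, -466

-466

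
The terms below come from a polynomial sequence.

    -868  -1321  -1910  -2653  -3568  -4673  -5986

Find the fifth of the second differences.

D1: -453, -589, -743, -915, -1105, -1313
D2: -136, -154, -172, -190, -208
D3: -18, -18, -18, -18

-208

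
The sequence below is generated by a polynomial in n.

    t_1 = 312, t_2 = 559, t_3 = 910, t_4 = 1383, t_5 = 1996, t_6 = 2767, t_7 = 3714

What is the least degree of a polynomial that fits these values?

3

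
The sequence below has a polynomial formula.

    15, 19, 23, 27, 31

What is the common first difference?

4

First differences: 4, 4, 4, 4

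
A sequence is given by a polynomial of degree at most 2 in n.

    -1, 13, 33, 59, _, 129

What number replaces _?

91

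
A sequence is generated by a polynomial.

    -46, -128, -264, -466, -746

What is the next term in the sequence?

-1116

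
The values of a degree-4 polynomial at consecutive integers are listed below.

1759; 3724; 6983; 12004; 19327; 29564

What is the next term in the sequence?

1965, 3259, 5021, 7323, 10237
1294, 1762, 2302, 2914
468, 540, 612
72, 72
Fourth differences constant at 72.
612 + 72 = 684;  2914 + 684 = 3598;  10237 + 3598 = 13835;  29564 + 13835 = 43399

43399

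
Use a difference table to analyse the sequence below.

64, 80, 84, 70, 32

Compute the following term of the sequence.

-36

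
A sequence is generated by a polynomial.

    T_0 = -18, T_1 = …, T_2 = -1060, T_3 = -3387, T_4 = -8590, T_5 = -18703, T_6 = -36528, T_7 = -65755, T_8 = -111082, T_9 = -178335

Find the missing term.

-223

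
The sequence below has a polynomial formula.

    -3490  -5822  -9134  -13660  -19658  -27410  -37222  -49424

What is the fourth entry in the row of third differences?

D1: -2332, -3312, -4526, -5998, -7752, -9812, -12202
D2: -980, -1214, -1472, -1754, -2060, -2390
D3: -234, -258, -282, -306, -330
D4: -24, -24, -24, -24

-306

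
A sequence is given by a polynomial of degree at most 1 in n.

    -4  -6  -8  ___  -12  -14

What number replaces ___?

-10

Using the first 3 terms:
Δ: -2  -2
Constant first difference = -2.
Extend forward: -8 − 2 = -10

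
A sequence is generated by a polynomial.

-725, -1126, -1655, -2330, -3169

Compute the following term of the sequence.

-4190

-401  -529  -675  -839
-128  -146  -164
-18  -18
The third differences are constant (-18).
-164 − 18 = -182;  -839 − 182 = -1021;  -3169 − 1021 = -4190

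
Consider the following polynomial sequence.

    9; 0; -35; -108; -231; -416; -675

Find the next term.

-1020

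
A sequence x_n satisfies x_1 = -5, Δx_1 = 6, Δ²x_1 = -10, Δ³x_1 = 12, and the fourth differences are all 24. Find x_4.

Build the table forward from the leading diagonal:
Δ⁴: 24, 24, 24, 24
Δ³: 12, 36, 60, 84
Δ²: -10, 2, 38, 98
Δ: 6, -4, -2, 36
x: -5, 1, -3, -5

-5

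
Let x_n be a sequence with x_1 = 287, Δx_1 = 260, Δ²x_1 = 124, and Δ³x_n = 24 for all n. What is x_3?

931

Build the table forward from the leading diagonal:
Δ³: 24  24  24
Δ²: 124  148  172
Δ: 260  384  532
x: 287  547  931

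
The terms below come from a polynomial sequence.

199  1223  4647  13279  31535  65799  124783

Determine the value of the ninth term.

365559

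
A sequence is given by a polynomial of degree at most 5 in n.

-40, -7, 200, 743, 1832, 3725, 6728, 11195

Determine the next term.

17528

33, 207, 543, 1089, 1893, 3003, 4467
174, 336, 546, 804, 1110, 1464
162, 210, 258, 306, 354
48, 48, 48, 48
Constant fourth difference = 48, so extend:
354 + 48 = 402;  1464 + 402 = 1866;  4467 + 1866 = 6333;  11195 + 6333 = 17528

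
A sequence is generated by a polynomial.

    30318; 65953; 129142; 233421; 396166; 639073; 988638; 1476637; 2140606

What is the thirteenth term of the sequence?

Δ: 35635, 63189, 104279, 162745, 242907, 349565, 487999, 663969
Δ²: 27554, 41090, 58466, 80162, 106658, 138434, 175970
Δ³: 13536, 17376, 21696, 26496, 31776, 37536
Δ⁴: 3840, 4320, 4800, 5280, 5760
Δ⁵: 480, 480, 480, 480
Constant fifth difference = 480, so extend:
5760 + 480 = 6240;  37536 + 6240 = 43776;  175970 + 43776 = 219746;  663969 + 219746 = 883715;  2140606 + 883715 = 3024321
6240 + 480 = 6720;  43776 + 6720 = 50496;  219746 + 50496 = 270242;  883715 + 270242 = 1153957;  3024321 + 1153957 = 4178278
6720 + 480 = 7200;  50496 + 7200 = 57696;  270242 + 57696 = 327938;  1153957 + 327938 = 1481895;  4178278 + 1481895 = 5660173
7200 + 480 = 7680;  57696 + 7680 = 65376;  327938 + 65376 = 393314;  1481895 + 393314 = 1875209;  5660173 + 1875209 = 7535382

7535382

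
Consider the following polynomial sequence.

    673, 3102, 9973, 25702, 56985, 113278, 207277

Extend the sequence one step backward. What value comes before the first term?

D1: 2429  6871  15729  31283  56293  93999
D2: 4442  8858  15554  25010  37706
D3: 4416  6696  9456  12696
D4: 2280  2760  3240
D5: 480  480
The fifth differences are constant at 480.
Work back: 2280 − 480 = 1800;  4416 − 1800 = 2616;  4442 − 2616 = 1826;  2429 − 1826 = 603;  673 − 603 = 70

70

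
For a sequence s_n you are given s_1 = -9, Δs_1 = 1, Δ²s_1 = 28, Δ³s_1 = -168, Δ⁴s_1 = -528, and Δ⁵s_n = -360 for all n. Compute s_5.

-1037

Build the table forward from the leading diagonal:
Fifth differences: -360, -360, -360, -360, -360
Fourth differences: -528, -888, -1248, -1608, -1968
Third differences: -168, -696, -1584, -2832, -4440
Second differences: 28, -140, -836, -2420, -5252
First differences: 1, 29, -111, -947, -3367
s: -9, -8, 21, -90, -1037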